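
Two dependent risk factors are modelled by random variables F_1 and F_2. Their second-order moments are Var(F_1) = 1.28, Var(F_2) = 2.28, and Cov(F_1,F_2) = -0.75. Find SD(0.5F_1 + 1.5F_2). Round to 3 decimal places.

Var(0.5F_1 + 1.5F_2) = (0.5)²·Var(F_1) + (1.5)²·Var(F_2) + 2·(0.5)·(1.5)·Cov(F_1,F_2)
= 0.25·1.28 + 2.25·2.28 + 1.5·-0.75 = 4.325
SD(0.5F_1 + 1.5F_2) = √4.325 ≈ 2.080

2.080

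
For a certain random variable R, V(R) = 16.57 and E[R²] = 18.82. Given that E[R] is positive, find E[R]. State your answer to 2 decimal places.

1.50

(E[R])² = E[R²] − V(R) = 18.82 − 16.57 = 2.25
E[R] = √2.25 = 1.5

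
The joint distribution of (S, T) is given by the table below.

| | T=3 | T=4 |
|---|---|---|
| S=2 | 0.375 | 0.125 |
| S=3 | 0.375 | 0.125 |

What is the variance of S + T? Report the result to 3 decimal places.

0.438

E[S] = 2.5,  E[T] = 3.25,  E[ST] = 8.125
var(S) = 6.5 − (2.5)² = 0.25;  var(T) = 10.75 − (3.25)² = 0.1875
Cov(S,T) = 8.125 − (2.5)(3.25) = 0
var(S + T) = (1)²·0.25 + (1)²·0.1875 + 2·(1)·(1)·0 = 0.4375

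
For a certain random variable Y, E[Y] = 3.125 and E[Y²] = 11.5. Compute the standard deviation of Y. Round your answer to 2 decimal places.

1.32

var(Y) = 11.5 − (3.125)² = 1.734375
SD(Y) = √1.734375 ≈ 1.32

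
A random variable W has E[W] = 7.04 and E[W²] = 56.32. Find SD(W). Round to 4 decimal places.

Var(W) = 56.32 − (7.04)² = 6.7584
SD(W) = √6.7584 ≈ 2.5997

2.5997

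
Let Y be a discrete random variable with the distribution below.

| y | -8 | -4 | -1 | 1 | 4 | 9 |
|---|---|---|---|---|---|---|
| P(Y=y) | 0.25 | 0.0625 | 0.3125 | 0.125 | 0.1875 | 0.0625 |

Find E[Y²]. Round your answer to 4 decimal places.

E[Y²] = (-8)²(0.25) + (-4)²(0.0625) + (-1)²(0.3125) + (1)²(0.125) + (4)²(0.1875) + (9)²(0.0625) = 25.5

25.5000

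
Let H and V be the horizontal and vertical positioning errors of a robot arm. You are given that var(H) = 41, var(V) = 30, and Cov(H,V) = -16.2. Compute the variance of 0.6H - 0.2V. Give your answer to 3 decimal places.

19.848

var(0.6H - 0.2V) = (0.6)²·var(H) + (-0.2)²·var(V) + 2·(0.6)·(-0.2)·Cov(H,V)
= 0.36·41 + 0.04·30 + -0.24·-16.2 = 19.848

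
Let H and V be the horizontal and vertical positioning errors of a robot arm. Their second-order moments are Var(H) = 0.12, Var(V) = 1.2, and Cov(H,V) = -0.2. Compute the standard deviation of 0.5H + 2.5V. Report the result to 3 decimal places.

2.651

Var(0.5H + 2.5V) = (0.5)²·Var(H) + (2.5)²·Var(V) + 2·(0.5)·(2.5)·Cov(H,V)
= 0.25·0.12 + 6.25·1.2 + 2.5·-0.2 = 7.03
σ(0.5H + 2.5V) = √7.03 ≈ 2.651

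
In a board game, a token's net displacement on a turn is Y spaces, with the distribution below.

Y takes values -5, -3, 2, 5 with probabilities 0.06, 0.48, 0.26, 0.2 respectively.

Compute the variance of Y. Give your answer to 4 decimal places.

11.8116

E[Y] = (-5)(0.06) + (-3)(0.48) + (2)(0.26) + (5)(0.2) = -0.22
E[Y²] = (-5)²(0.06) + (-3)²(0.48) + (2)²(0.26) + (5)²(0.2) = 11.86
Var(Y) = E[Y²] − (E[Y])² = 11.86 − (-0.22)² = 11.8116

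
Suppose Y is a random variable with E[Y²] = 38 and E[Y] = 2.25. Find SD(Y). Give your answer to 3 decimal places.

5.739

var(Y) = 38 − (2.25)² = 32.9375
SD(Y) = √32.9375 ≈ 5.739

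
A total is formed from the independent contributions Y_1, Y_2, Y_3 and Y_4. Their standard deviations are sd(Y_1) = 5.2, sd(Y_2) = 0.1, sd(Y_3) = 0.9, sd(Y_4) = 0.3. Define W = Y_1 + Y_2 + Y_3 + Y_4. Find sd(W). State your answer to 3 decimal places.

5.287

var(Y_1) = 27.04, var(Y_2) = 0.01, var(Y_3) = 0.81, var(Y_4) = 0.09
By independence, var(W) = (1)²var(Y_1) + (1)²var(Y_2) + (1)²var(Y_3) + (1)²var(Y_4)
= (1)²·27.04 + (1)²·0.01 + (1)²·0.81 + (1)²·0.09 = 27.95
sd(W) = √27.95 ≈ 5.287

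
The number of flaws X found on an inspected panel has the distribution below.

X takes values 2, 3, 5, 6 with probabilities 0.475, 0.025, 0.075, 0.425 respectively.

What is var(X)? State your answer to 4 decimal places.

3.6975

E[X] = (2)(0.475) + (3)(0.025) + (5)(0.075) + (6)(0.425) = 3.95
E[X²] = (2)²(0.475) + (3)²(0.025) + (5)²(0.075) + (6)²(0.425) = 19.3
var(X) = E[X²] − (E[X])² = 19.3 − (3.95)² = 3.6975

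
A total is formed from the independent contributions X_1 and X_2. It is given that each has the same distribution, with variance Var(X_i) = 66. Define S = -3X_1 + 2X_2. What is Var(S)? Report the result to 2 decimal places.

858.00

By independence, Var(S) = (-3)²Var(X_1) + (2)²Var(X_2)
= (-3)²·66 + (2)²·66 = 858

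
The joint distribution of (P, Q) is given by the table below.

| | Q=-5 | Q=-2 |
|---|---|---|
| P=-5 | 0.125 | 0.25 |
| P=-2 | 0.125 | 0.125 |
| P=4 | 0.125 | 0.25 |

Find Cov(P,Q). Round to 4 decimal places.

E[P] = -0.875,  E[Q] = -3.125
E[PQ] = 2.875
Cov(P,Q) = E[PQ] − E[P]E[Q] = 2.875 − (-0.875)(-3.125) = 0.140625

0.1406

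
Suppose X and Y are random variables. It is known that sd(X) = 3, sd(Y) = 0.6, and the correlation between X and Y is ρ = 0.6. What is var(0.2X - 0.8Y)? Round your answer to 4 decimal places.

var(X) = (3)² = 9;  var(Y) = (0.6)² = 0.36
cov(X,Y) = ρ·sd(X)·sd(Y) = 0.6·3·0.6 = 1.08
var(0.2X - 0.8Y) = (0.2)²·var(X) + (-0.8)²·var(Y) + 2·(0.2)·(-0.8)·cov(X,Y)
= 0.04·9 + 0.64·0.36 + -0.32·1.08 = 0.2448

0.2448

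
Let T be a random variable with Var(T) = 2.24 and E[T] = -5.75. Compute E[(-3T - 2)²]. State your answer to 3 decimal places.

252.723

E[-3T - 2] = -3·-5.75 − 2 = 15.25
Var(-3T - 2) = (-3)²·2.24 = 20.16
E[(-3T - 2)²] = Var((-3T - 2)) + (E[(-3T - 2)])² = 20.16 + (15.25)² = 252.7225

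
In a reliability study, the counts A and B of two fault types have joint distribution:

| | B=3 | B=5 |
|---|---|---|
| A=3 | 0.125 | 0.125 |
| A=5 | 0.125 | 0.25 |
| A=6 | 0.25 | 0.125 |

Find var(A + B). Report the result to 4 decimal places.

E[A] = 4.875,  E[B] = 4,  E[AB] = 19.375
var(A) = 25.125 − (4.875)² = 1.359375;  var(B) = 17 − (4)² = 1
Cov(A,B) = 19.375 − (4.875)(4) = -0.125
var(A + B) = (1)²·1.359375 + (1)²·1 + 2·(1)·(1)·-0.125 = 2.109375

2.1094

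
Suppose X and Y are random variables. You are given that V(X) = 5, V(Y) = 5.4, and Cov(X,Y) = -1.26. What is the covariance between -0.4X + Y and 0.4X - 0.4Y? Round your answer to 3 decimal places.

Cov(-0.4X + Y, 0.4X - 0.4Y) = (-0.4)(0.4)V(X) + (1)(-0.4)V(Y) + [(-0.4)(-0.4) + (1)(0.4)]Cov(X,Y)
= -0.16·5 + -0.4·5.4 + 0.56·-1.26 = -3.6656

-3.666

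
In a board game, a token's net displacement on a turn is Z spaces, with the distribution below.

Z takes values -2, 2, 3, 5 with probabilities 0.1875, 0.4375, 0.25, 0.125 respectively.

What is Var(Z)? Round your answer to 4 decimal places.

4.3594

E[Z] = (-2)(0.1875) + (2)(0.4375) + (3)(0.25) + (5)(0.125) = 1.875
E[Z²] = (-2)²(0.1875) + (2)²(0.4375) + (3)²(0.25) + (5)²(0.125) = 7.875
Var(Z) = E[Z²] − (E[Z])² = 7.875 − (1.875)² = 4.359375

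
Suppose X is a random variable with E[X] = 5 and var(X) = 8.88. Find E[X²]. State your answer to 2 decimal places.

E[X²] = var(X) + (E[X])² = 8.88 + (5)² = 33.88

33.88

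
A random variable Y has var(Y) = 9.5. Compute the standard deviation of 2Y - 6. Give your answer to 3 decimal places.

6.164

var(2Y - 6) = (2)²·9.5 = 38
σ(2Y - 6) = √38 ≈ 6.164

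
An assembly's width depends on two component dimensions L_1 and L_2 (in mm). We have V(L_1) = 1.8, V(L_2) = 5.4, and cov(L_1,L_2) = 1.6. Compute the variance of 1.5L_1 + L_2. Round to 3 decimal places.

14.250

V(1.5L_1 + L_2) = (1.5)²·V(L_1) + (1)²·V(L_2) + 2·(1.5)·(1)·cov(L_1,L_2)
= 2.25·1.8 + 1·5.4 + 3·1.6 = 14.25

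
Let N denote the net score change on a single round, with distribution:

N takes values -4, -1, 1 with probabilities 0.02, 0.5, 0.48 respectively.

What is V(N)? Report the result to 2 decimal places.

E[N] = (-4)(0.02) + (-1)(0.5) + (1)(0.48) = -0.1
E[N²] = (-4)²(0.02) + (-1)²(0.5) + (1)²(0.48) = 1.3
V(N) = E[N²] − (E[N])² = 1.3 − (-0.1)² = 1.29

1.29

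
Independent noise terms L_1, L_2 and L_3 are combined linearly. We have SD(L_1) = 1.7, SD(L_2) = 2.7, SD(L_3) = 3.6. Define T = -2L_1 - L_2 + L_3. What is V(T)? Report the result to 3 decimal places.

31.810

V(L_1) = 2.89, V(L_2) = 7.29, V(L_3) = 12.96
By independence, V(T) = (-2)²V(L_1) + (-1)²V(L_2) + (1)²V(L_3)
= (-2)²·2.89 + (-1)²·7.29 + (1)²·12.96 = 31.81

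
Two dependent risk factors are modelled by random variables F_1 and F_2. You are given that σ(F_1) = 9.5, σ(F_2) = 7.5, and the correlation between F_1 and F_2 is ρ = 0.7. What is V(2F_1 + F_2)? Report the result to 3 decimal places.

V(F_1) = (9.5)² = 90.25;  V(F_2) = (7.5)² = 56.25
cov(F_1,F_2) = ρ·σ(F_1)·σ(F_2) = 0.7·9.5·7.5 = 49.875
V(2F_1 + F_2) = (2)²·V(F_1) + (1)²·V(F_2) + 2·(2)·(1)·cov(F_1,F_2)
= 4·90.25 + 1·56.25 + 4·49.875 = 616.75

616.750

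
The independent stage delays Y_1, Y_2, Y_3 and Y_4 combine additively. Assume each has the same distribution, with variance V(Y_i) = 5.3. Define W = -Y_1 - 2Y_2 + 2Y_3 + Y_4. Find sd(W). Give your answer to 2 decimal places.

By independence, V(W) = (-1)²V(Y_1) + (-2)²V(Y_2) + (2)²V(Y_3) + (1)²V(Y_4)
= (-1)²·5.3 + (-2)²·5.3 + (2)²·5.3 + (1)²·5.3 = 53
sd(W) = √53 ≈ 7.28

7.28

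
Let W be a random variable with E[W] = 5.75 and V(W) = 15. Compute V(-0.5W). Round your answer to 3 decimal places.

V(-0.5W) = (-0.5)²·V(W) = 0.25·15 = 3.75

3.750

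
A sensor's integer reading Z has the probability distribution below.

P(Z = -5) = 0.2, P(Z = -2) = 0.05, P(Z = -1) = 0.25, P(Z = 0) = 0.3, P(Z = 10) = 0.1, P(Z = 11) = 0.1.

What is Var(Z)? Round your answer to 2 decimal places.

E[Z] = (-5)(0.2) + (-2)(0.05) + (-1)(0.25) + (0)(0.3) + (10)(0.1) + (11)(0.1) = 0.75
E[Z²] = (-5)²(0.2) + (-2)²(0.05) + (-1)²(0.25) + (0)²(0.3) + (10)²(0.1) + (11)²(0.1) = 27.55
Var(Z) = E[Z²] − (E[Z])² = 27.55 − (0.75)² = 26.9875

26.99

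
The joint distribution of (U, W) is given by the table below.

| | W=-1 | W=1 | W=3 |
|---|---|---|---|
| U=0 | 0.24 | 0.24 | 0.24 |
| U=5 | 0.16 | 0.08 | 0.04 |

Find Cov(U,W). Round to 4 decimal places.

E[U] = 1.4,  E[W] = 0.76
E[UW] = 0.2
Cov(U,W) = E[UW] − E[U]E[W] = 0.2 − (1.4)(0.76) = -0.864

-0.8640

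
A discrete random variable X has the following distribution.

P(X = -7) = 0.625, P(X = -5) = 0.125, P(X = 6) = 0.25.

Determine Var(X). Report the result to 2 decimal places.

30.50

E[X] = (-7)(0.625) + (-5)(0.125) + (6)(0.25) = -3.5
E[X²] = (-7)²(0.625) + (-5)²(0.125) + (6)²(0.25) = 42.75
Var(X) = E[X²] − (E[X])² = 42.75 − (-3.5)² = 30.5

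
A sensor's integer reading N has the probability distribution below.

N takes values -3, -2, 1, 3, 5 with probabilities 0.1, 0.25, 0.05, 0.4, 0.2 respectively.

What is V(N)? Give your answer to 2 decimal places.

8.45

E[N] = (-3)(0.1) + (-2)(0.25) + (1)(0.05) + (3)(0.4) + (5)(0.2) = 1.45
E[N²] = (-3)²(0.1) + (-2)²(0.25) + (1)²(0.05) + (3)²(0.4) + (5)²(0.2) = 10.55
V(N) = E[N²] − (E[N])² = 10.55 − (1.45)² = 8.4475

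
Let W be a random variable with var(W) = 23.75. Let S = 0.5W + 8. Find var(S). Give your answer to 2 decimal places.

5.94

var(0.5W + 8) = (0.5)²·var(W) = 0.25·23.75 = 5.9375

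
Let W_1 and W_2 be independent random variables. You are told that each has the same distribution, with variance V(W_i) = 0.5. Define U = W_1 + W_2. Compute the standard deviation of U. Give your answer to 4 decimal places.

1.0000

By independence, V(U) = (1)²V(W_1) + (1)²V(W_2)
= (1)²·0.5 + (1)²·0.5 = 1
SD(U) = √1 ≈ 1.0000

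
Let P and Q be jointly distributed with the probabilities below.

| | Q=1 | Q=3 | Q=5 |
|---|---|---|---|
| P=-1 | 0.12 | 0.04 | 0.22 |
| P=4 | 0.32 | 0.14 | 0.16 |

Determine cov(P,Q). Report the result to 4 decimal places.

E[P] = 2.1,  E[Q] = 2.88
E[PQ] = 4.82
cov(P,Q) = E[PQ] − E[P]E[Q] = 4.82 − (2.1)(2.88) = -1.228

-1.2280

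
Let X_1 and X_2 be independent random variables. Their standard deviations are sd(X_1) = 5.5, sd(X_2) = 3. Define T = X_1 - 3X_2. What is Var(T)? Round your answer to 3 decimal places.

111.250

Var(X_1) = 30.25, Var(X_2) = 9
By independence, Var(T) = (1)²Var(X_1) + (-3)²Var(X_2)
= (1)²·30.25 + (-3)²·9 = 111.25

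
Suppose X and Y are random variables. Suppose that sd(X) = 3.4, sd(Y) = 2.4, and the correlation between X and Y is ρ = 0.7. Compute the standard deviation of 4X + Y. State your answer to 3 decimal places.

Var(X) = (3.4)² = 11.56;  Var(Y) = (2.4)² = 5.76
cov(X,Y) = ρ·sd(X)·sd(Y) = 0.7·3.4·2.4 = 5.712
Var(4X + Y) = (4)²·Var(X) + (1)²·Var(Y) + 2·(4)·(1)·cov(X,Y)
= 16·11.56 + 1·5.76 + 8·5.712 = 236.416
sd(4X + Y) = √236.416 ≈ 15.376

15.376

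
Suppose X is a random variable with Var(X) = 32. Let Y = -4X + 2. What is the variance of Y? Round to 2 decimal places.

512.00

Var(-4X + 2) = (-4)²·Var(X) = 16·32 = 512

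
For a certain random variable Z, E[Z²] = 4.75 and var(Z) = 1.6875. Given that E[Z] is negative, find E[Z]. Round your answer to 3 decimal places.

-1.750

(E[Z])² = E[Z²] − var(Z) = 4.75 − 1.6875 = 3.0625
E[Z] = −√3.0625 = -1.75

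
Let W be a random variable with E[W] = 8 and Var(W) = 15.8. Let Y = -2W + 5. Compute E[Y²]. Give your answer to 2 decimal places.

184.20

E[-2W + 5] = -2·8 + 5 = -11
Var(-2W + 5) = (-2)²·15.8 = 63.2
E[Y²] = Var(Y) + (E[Y])² = 63.2 + (-11)² = 184.2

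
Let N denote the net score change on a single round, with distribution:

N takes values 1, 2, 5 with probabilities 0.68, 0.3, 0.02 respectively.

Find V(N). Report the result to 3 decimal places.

E[N] = (1)(0.68) + (2)(0.3) + (5)(0.02) = 1.38
E[N²] = (1)²(0.68) + (2)²(0.3) + (5)²(0.02) = 2.38
V(N) = E[N²] − (E[N])² = 2.38 − (1.38)² = 0.4756

0.476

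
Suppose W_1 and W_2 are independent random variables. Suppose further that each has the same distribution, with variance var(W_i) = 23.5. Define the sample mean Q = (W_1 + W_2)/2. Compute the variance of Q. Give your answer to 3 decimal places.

11.750

By independence, var(Q) = (0.5)²var(W_1) + (0.5)²var(W_2)
= (0.5)²·23.5 + (0.5)²·23.5 = 11.75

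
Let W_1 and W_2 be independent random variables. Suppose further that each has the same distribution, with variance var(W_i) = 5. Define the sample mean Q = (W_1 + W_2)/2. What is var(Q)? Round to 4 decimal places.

By independence, var(Q) = (0.5)²var(W_1) + (0.5)²var(W_2)
= (0.5)²·5 + (0.5)²·5 = 2.5

2.5000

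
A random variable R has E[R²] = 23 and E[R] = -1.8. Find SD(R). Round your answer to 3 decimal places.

4.445

Var(R) = 23 − (-1.8)² = 19.76
SD(R) = √19.76 ≈ 4.445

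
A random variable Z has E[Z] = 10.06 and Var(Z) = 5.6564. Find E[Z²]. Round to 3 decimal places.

E[Z²] = Var(Z) + (E[Z])² = 5.6564 + (10.06)² = 106.86

106.860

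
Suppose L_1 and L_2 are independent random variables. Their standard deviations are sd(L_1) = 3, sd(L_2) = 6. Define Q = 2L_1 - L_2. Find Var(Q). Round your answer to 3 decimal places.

Var(L_1) = 9, Var(L_2) = 36
By independence, Var(Q) = (2)²Var(L_1) + (-1)²Var(L_2)
= (2)²·9 + (-1)²·36 = 72

72.000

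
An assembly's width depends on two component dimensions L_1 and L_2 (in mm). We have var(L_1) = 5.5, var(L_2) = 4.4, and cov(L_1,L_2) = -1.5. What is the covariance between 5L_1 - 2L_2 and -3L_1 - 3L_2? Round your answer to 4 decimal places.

cov(5L_1 - 2L_2, -3L_1 - 3L_2) = (5)(-3)var(L_1) + (-2)(-3)var(L_2) + [(5)(-3) + (-2)(-3)]cov(L_1,L_2)
= -15·5.5 + 6·4.4 + -9·-1.5 = -42.6

-42.6000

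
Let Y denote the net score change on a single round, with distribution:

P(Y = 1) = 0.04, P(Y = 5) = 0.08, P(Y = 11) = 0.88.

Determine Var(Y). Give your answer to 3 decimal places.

6.106

E[Y] = (1)(0.04) + (5)(0.08) + (11)(0.88) = 10.12
E[Y²] = (1)²(0.04) + (5)²(0.08) + (11)²(0.88) = 108.52
Var(Y) = E[Y²] − (E[Y])² = 108.52 − (10.12)² = 6.1056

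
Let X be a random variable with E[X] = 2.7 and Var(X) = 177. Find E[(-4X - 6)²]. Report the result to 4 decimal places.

3114.2400

E[-4X - 6] = -4·2.7 − 6 = -16.8
Var(-4X - 6) = (-4)²·177 = 2832
E[(-4X - 6)²] = Var((-4X - 6)) + (E[(-4X - 6)])² = 2832 + (-16.8)² = 3114.24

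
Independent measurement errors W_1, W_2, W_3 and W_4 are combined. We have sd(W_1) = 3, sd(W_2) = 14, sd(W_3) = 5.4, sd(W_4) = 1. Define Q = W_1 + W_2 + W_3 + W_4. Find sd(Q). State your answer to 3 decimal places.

15.335

Var(W_1) = 9, Var(W_2) = 196, Var(W_3) = 29.16, Var(W_4) = 1
By independence, Var(Q) = (1)²Var(W_1) + (1)²Var(W_2) + (1)²Var(W_3) + (1)²Var(W_4)
= (1)²·9 + (1)²·196 + (1)²·29.16 + (1)²·1 = 235.16
sd(Q) = √235.16 ≈ 15.335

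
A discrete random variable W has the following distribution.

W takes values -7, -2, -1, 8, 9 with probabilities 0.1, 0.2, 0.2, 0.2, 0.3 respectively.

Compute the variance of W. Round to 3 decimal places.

34.000

E[W] = (-7)(0.1) + (-2)(0.2) + (-1)(0.2) + (8)(0.2) + (9)(0.3) = 3
E[W²] = (-7)²(0.1) + (-2)²(0.2) + (-1)²(0.2) + (8)²(0.2) + (9)²(0.3) = 43
V(W) = E[W²] − (E[W])² = 43 − (3)² = 34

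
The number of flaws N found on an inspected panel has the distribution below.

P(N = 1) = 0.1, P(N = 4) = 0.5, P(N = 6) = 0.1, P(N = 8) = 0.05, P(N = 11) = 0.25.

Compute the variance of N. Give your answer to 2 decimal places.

E[N] = (1)(0.1) + (4)(0.5) + (6)(0.1) + (8)(0.05) + (11)(0.25) = 5.85
E[N²] = (1)²(0.1) + (4)²(0.5) + (6)²(0.1) + (8)²(0.05) + (11)²(0.25) = 45.15
Var(N) = E[N²] − (E[N])² = 45.15 − (5.85)² = 10.9275

10.93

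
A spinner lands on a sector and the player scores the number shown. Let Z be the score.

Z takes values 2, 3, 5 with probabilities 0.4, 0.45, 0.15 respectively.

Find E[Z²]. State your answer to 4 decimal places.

9.4000

E[Z²] = (2)²(0.4) + (3)²(0.45) + (5)²(0.15) = 9.4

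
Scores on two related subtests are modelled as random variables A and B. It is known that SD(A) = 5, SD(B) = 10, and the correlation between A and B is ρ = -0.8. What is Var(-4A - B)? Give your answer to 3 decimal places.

Var(A) = (5)² = 25;  Var(B) = (10)² = 100
cov(A,B) = ρ·SD(A)·SD(B) = -0.8·5·10 = -40
Var(-4A - B) = (-4)²·Var(A) + (-1)²·Var(B) + 2·(-4)·(-1)·cov(A,B)
= 16·25 + 1·100 + 8·-40 = 180

180.000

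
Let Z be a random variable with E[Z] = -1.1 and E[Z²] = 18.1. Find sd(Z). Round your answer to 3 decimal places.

4.110

Var(Z) = 18.1 − (-1.1)² = 16.89
sd(Z) = √16.89 ≈ 4.110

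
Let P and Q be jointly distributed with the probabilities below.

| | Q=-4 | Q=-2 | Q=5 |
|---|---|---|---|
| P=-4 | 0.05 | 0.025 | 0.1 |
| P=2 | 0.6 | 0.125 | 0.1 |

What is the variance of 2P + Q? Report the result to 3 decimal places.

E[P] = 0.95,  E[Q] = -1.9,  E[PQ] = -5.3
Var(P) = 6.1 − (0.95)² = 5.1975;  Var(Q) = 16 − (-1.9)² = 12.39
Cov(P,Q) = -5.3 − (0.95)(-1.9) = -3.495
Var(2P + Q) = (2)²·5.1975 + (1)²·12.39 + 2·(2)·(1)·-3.495 = 19.2

19.200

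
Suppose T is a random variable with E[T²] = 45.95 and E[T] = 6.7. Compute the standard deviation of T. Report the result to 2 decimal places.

1.03

var(T) = 45.95 − (6.7)² = 1.06
SD(T) = √1.06 ≈ 1.03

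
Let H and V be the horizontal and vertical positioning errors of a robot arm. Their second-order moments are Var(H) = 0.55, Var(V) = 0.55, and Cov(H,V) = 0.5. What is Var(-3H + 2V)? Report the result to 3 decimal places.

1.150

Var(-3H + 2V) = (-3)²·Var(H) + (2)²·Var(V) + 2·(-3)·(2)·Cov(H,V)
= 9·0.55 + 4·0.55 + -12·0.5 = 1.15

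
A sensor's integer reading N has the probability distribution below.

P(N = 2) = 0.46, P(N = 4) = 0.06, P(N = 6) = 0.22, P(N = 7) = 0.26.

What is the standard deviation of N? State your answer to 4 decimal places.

E[N] = (2)(0.46) + (4)(0.06) + (6)(0.22) + (7)(0.26) = 4.3
E[N²] = (2)²(0.46) + (4)²(0.06) + (6)²(0.22) + (7)²(0.26) = 23.46
Var(N) = E[N²] − (E[N])² = 23.46 − (4.3)² = 4.97
SD(N) = √4.97 ≈ 2.2293

2.2293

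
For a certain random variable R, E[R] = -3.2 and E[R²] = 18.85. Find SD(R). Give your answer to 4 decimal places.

2.9343

Var(R) = 18.85 − (-3.2)² = 8.61
SD(R) = √8.61 ≈ 2.9343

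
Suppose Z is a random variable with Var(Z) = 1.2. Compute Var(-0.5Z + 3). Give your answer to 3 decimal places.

Var(-0.5Z + 3) = (-0.5)²·Var(Z) = 0.25·1.2 = 0.3

0.300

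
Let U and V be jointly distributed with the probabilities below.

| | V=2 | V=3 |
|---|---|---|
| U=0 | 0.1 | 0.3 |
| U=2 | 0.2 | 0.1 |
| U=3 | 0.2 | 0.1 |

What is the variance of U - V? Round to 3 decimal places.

2.400

E[U] = 1.5,  E[V] = 2.5,  E[UV] = 3.5
var(U) = 3.9 − (1.5)² = 1.65;  var(V) = 6.5 − (2.5)² = 0.25
cov(U,V) = 3.5 − (1.5)(2.5) = -0.25
var(U - V) = (1)²·1.65 + (-1)²·0.25 + 2·(1)·(-1)·-0.25 = 2.4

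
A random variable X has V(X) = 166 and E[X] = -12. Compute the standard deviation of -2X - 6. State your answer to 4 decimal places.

V(-2X - 6) = (-2)²·166 = 664
SD(-2X - 6) = √664 ≈ 25.7682

25.7682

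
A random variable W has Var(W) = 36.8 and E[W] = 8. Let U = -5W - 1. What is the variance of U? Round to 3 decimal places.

920.000

Var(-5W - 1) = (-5)²·Var(W) = 25·36.8 = 920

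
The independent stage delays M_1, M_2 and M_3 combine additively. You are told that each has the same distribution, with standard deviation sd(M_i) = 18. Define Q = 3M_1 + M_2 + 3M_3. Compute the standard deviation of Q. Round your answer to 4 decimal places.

Var(M_i) = (18)² = 324
By independence, Var(Q) = (3)²Var(M_1) + (1)²Var(M_2) + (3)²Var(M_3)
= (3)²·324 + (1)²·324 + (3)²·324 = 6156
sd(Q) = √6156 ≈ 78.4602

78.4602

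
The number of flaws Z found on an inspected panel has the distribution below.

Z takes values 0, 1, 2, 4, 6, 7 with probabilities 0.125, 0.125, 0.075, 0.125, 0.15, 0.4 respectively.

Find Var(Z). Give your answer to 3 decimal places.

7.399

E[Z] = (0)(0.125) + (1)(0.125) + (2)(0.075) + (4)(0.125) + (6)(0.15) + (7)(0.4) = 4.475
E[Z²] = (0)²(0.125) + (1)²(0.125) + (2)²(0.075) + (4)²(0.125) + (6)²(0.15) + (7)²(0.4) = 27.425
Var(Z) = E[Z²] − (E[Z])² = 27.425 − (4.475)² = 7.399375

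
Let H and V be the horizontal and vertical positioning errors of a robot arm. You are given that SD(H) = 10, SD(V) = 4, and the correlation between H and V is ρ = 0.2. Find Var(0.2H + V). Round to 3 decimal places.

23.200

Var(H) = (10)² = 100;  Var(V) = (4)² = 16
Cov(H,V) = ρ·SD(H)·SD(V) = 0.2·10·4 = 8
Var(0.2H + V) = (0.2)²·Var(H) + (1)²·Var(V) + 2·(0.2)·(1)·Cov(H,V)
= 0.04·100 + 1·16 + 0.4·8 = 23.2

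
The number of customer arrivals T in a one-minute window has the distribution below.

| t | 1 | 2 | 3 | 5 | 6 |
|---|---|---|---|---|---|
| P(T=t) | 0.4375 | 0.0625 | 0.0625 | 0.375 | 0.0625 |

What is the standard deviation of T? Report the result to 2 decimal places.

E[T] = (1)(0.4375) + (2)(0.0625) + (3)(0.0625) + (5)(0.375) + (6)(0.0625) = 3
E[T²] = (1)²(0.4375) + (2)²(0.0625) + (3)²(0.0625) + (5)²(0.375) + (6)²(0.0625) = 12.875
var(T) = E[T²] − (E[T])² = 12.875 − (3)² = 3.875
sd(T) = √3.875 ≈ 1.97

1.97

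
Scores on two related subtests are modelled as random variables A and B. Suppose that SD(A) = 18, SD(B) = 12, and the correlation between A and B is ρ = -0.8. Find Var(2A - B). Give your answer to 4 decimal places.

Var(A) = (18)² = 324;  Var(B) = (12)² = 144
Cov(A,B) = ρ·SD(A)·SD(B) = -0.8·18·12 = -172.8
Var(2A - B) = (2)²·Var(A) + (-1)²·Var(B) + 2·(2)·(-1)·Cov(A,B)
= 4·324 + 1·144 + -4·-172.8 = 2131.2

2131.2000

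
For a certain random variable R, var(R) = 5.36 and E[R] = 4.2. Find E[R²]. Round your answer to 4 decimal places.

23.0000

E[R²] = var(R) + (E[R])² = 5.36 + (4.2)² = 23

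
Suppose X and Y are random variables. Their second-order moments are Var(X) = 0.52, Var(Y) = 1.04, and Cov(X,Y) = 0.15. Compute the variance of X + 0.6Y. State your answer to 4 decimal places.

1.0744

Var(X + 0.6Y) = (1)²·Var(X) + (0.6)²·Var(Y) + 2·(1)·(0.6)·Cov(X,Y)
= 1·0.52 + 0.36·1.04 + 1.2·0.15 = 1.0744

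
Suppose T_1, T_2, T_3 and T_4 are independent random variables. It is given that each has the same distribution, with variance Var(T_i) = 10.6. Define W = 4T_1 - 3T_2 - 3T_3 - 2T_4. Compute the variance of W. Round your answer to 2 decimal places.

402.80

By independence, Var(W) = (4)²Var(T_1) + (-3)²Var(T_2) + (-3)²Var(T_3) + (-2)²Var(T_4)
= (4)²·10.6 + (-3)²·10.6 + (-3)²·10.6 + (-2)²·10.6 = 402.8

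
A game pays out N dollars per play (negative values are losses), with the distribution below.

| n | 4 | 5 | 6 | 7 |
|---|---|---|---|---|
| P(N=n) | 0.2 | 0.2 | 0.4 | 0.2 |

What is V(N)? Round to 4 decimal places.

E[N] = (4)(0.2) + (5)(0.2) + (6)(0.4) + (7)(0.2) = 5.6
E[N²] = (4)²(0.2) + (5)²(0.2) + (6)²(0.4) + (7)²(0.2) = 32.4
V(N) = E[N²] − (E[N])² = 32.4 − (5.6)² = 1.04

1.0400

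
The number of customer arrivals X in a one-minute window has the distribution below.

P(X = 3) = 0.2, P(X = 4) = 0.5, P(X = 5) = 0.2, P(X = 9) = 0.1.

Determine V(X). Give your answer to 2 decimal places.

2.65

E[X] = (3)(0.2) + (4)(0.5) + (5)(0.2) + (9)(0.1) = 4.5
E[X²] = (3)²(0.2) + (4)²(0.5) + (5)²(0.2) + (9)²(0.1) = 22.9
V(X) = E[X²] − (E[X])² = 22.9 − (4.5)² = 2.65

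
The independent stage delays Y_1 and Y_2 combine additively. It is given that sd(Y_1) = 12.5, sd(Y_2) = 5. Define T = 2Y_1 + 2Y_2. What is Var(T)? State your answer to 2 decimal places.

725.00

Var(Y_1) = 156.25, Var(Y_2) = 25
By independence, Var(T) = (2)²Var(Y_1) + (2)²Var(Y_2)
= (2)²·156.25 + (2)²·25 = 725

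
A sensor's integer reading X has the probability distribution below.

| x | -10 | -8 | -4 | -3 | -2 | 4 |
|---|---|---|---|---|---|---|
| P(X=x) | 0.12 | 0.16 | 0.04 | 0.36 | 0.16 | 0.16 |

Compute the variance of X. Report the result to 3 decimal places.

17.760

E[X] = (-10)(0.12) + (-8)(0.16) + (-4)(0.04) + (-3)(0.36) + (-2)(0.16) + (4)(0.16) = -3.4
E[X²] = (-10)²(0.12) + (-8)²(0.16) + (-4)²(0.04) + (-3)²(0.36) + (-2)²(0.16) + (4)²(0.16) = 29.32
Var(X) = E[X²] − (E[X])² = 29.32 − (-3.4)² = 17.76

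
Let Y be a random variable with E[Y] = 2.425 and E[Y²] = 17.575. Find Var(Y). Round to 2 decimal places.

Var(Y) = 17.575 − (2.425)² = 11.694375

11.69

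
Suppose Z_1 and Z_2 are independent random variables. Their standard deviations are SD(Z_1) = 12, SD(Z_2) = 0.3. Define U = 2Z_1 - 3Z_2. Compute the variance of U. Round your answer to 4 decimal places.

576.8100

V(Z_1) = 144, V(Z_2) = 0.09
By independence, V(U) = (2)²V(Z_1) + (-3)²V(Z_2)
= (2)²·144 + (-3)²·0.09 = 576.81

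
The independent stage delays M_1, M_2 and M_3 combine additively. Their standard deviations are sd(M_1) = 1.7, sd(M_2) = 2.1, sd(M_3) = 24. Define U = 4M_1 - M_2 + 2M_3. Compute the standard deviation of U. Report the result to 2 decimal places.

48.52

var(M_1) = 2.89, var(M_2) = 4.41, var(M_3) = 576
By independence, var(U) = (4)²var(M_1) + (-1)²var(M_2) + (2)²var(M_3)
= (4)²·2.89 + (-1)²·4.41 + (2)²·576 = 2354.65
sd(U) = √2354.65 ≈ 48.52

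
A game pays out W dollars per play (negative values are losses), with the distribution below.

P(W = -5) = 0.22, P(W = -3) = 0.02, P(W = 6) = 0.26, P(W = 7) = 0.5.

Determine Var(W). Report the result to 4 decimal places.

24.3300

E[W] = (-5)(0.22) + (-3)(0.02) + (6)(0.26) + (7)(0.5) = 3.9
E[W²] = (-5)²(0.22) + (-3)²(0.02) + (6)²(0.26) + (7)²(0.5) = 39.54
Var(W) = E[W²] − (E[W])² = 39.54 − (3.9)² = 24.33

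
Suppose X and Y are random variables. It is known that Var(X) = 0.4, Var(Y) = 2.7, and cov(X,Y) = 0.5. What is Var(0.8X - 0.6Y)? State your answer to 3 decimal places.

0.748

Var(0.8X - 0.6Y) = (0.8)²·Var(X) + (-0.6)²·Var(Y) + 2·(0.8)·(-0.6)·cov(X,Y)
= 0.64·0.4 + 0.36·2.7 + -0.96·0.5 = 0.748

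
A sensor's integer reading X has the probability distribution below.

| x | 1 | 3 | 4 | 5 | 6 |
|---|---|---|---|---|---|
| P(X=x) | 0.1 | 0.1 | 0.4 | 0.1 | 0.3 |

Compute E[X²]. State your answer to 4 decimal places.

20.7000

E[X²] = (1)²(0.1) + (3)²(0.1) + (4)²(0.4) + (5)²(0.1) + (6)²(0.3) = 20.7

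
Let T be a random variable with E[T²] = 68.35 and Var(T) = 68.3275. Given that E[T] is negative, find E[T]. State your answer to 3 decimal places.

-0.150

(E[T])² = E[T²] − Var(T) = 68.35 − 68.3275 = 0.0225
E[T] = −√0.0225 = -0.15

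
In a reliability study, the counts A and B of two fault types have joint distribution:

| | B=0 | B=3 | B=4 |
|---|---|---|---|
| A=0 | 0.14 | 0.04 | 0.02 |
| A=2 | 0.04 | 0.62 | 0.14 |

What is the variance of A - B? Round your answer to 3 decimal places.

0.980

E[A] = 1.6,  E[B] = 2.62,  E[AB] = 4.84
var(A) = 3.2 − (1.6)² = 0.64;  var(B) = 8.5 − (2.62)² = 1.6356
Cov(A,B) = 4.84 − (1.6)(2.62) = 0.648
var(A - B) = (1)²·0.64 + (-1)²·1.6356 + 2·(1)·(-1)·0.648 = 0.9796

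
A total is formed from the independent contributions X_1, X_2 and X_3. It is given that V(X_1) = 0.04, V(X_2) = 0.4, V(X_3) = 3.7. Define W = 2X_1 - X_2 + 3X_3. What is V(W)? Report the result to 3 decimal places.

By independence, V(W) = (2)²V(X_1) + (-1)²V(X_2) + (3)²V(X_3)
= (2)²·0.04 + (-1)²·0.4 + (3)²·3.7 = 33.86

33.860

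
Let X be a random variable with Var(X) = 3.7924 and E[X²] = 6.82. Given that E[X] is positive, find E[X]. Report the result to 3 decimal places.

1.740

(E[X])² = E[X²] − Var(X) = 6.82 − 3.7924 = 3.0276
E[X] = √3.0276 = 1.74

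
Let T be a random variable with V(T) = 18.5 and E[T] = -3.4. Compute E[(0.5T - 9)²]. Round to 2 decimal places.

E[0.5T - 9] = 0.5·-3.4 − 9 = -10.7
V(0.5T - 9) = (0.5)²·18.5 = 4.625
E[(0.5T - 9)²] = V((0.5T - 9)) + (E[(0.5T - 9)])² = 4.625 + (-10.7)² = 119.115

119.12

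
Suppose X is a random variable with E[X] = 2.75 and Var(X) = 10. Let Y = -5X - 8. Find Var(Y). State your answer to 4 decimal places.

250.0000

Var(-5X - 8) = (-5)²·Var(X) = 25·10 = 250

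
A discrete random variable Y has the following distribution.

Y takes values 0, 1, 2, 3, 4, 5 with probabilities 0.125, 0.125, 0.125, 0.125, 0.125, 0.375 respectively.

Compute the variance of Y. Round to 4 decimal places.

E[Y] = (0)(0.125) + (1)(0.125) + (2)(0.125) + (3)(0.125) + (4)(0.125) + (5)(0.375) = 3.125
E[Y²] = (0)²(0.125) + (1)²(0.125) + (2)²(0.125) + (3)²(0.125) + (4)²(0.125) + (5)²(0.375) = 13.125
Var(Y) = E[Y²] − (E[Y])² = 13.125 − (3.125)² = 3.359375

3.3594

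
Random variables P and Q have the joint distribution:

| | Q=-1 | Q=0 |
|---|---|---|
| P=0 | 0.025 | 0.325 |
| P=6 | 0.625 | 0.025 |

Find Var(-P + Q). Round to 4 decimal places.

10.8475

E[P] = 3.9,  E[Q] = -0.65,  E[PQ] = -3.75
Var(P) = 23.4 − (3.9)² = 8.19;  Var(Q) = 0.65 − (-0.65)² = 0.2275
Cov(P,Q) = -3.75 − (3.9)(-0.65) = -1.215
Var(-P + Q) = (-1)²·8.19 + (1)²·0.2275 + 2·(-1)·(1)·-1.215 = 10.8475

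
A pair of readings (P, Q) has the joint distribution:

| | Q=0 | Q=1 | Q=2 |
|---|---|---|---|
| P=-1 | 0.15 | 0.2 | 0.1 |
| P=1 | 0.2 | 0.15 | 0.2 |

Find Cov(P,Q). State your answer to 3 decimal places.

0.055

E[P] = 0.1,  E[Q] = 0.95
E[PQ] = 0.15
Cov(P,Q) = E[PQ] − E[P]E[Q] = 0.15 − (0.1)(0.95) = 0.055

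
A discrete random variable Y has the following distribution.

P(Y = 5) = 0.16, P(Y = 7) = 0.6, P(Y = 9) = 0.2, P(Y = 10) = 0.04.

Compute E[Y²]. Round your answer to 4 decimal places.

53.6000

E[Y²] = (5)²(0.16) + (7)²(0.6) + (9)²(0.2) + (10)²(0.04) = 53.6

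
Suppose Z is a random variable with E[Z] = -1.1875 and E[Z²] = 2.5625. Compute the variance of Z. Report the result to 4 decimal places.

V(Z) = 2.5625 − (-1.1875)² = 1.15234375

1.1523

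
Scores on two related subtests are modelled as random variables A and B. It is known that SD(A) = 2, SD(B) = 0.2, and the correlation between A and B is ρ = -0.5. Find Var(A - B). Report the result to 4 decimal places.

Var(A) = (2)² = 4;  Var(B) = (0.2)² = 0.04
cov(A,B) = ρ·SD(A)·SD(B) = -0.5·2·0.2 = -0.2
Var(A - B) = (1)²·Var(A) + (-1)²·Var(B) + 2·(1)·(-1)·cov(A,B)
= 1·4 + 1·0.04 + -2·-0.2 = 4.44

4.4400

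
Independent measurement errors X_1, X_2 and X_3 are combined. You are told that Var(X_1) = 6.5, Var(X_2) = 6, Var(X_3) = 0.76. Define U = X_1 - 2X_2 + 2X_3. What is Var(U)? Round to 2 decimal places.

By independence, Var(U) = (1)²Var(X_1) + (-2)²Var(X_2) + (2)²Var(X_3)
= (1)²·6.5 + (-2)²·6 + (2)²·0.76 = 33.54

33.54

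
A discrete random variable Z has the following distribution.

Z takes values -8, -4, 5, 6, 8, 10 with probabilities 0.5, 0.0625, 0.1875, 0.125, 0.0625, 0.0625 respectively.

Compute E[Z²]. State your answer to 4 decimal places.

52.4375

E[Z²] = (-8)²(0.5) + (-4)²(0.0625) + (5)²(0.1875) + (6)²(0.125) + (8)²(0.0625) + (10)²(0.0625) = 52.4375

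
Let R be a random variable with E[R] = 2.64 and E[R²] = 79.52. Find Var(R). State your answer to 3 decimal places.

72.550

Var(R) = 79.52 − (2.64)² = 72.5504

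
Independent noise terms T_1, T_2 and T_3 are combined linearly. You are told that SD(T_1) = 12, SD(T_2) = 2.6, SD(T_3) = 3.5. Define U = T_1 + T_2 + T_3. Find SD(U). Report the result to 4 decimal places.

Var(T_1) = 144, Var(T_2) = 6.76, Var(T_3) = 12.25
By independence, Var(U) = (1)²Var(T_1) + (1)²Var(T_2) + (1)²Var(T_3)
= (1)²·144 + (1)²·6.76 + (1)²·12.25 = 163.01
SD(U) = √163.01 ≈ 12.7675

12.7675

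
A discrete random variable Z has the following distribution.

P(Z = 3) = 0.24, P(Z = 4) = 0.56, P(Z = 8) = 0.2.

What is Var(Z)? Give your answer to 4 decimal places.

E[Z] = (3)(0.24) + (4)(0.56) + (8)(0.2) = 4.56
E[Z²] = (3)²(0.24) + (4)²(0.56) + (8)²(0.2) = 23.92
Var(Z) = E[Z²] − (E[Z])² = 23.92 − (4.56)² = 3.1264

3.1264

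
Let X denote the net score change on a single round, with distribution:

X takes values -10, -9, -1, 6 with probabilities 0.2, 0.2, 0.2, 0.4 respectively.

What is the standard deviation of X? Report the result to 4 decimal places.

E[X] = (-10)(0.2) + (-9)(0.2) + (-1)(0.2) + (6)(0.4) = -1.6
E[X²] = (-10)²(0.2) + (-9)²(0.2) + (-1)²(0.2) + (6)²(0.4) = 50.8
var(X) = E[X²] − (E[X])² = 50.8 − (-1.6)² = 48.24
SD(X) = √48.24 ≈ 6.9455

6.9455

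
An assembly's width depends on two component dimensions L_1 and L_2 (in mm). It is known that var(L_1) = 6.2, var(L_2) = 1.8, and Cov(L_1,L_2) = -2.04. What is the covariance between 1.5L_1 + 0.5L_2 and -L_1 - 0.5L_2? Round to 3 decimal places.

-7.200

Cov(1.5L_1 + 0.5L_2, -L_1 - 0.5L_2) = (1.5)(-1)var(L_1) + (0.5)(-0.5)var(L_2) + [(1.5)(-0.5) + (0.5)(-1)]Cov(L_1,L_2)
= -1.5·6.2 + -0.25·1.8 + -1.25·-2.04 = -7.2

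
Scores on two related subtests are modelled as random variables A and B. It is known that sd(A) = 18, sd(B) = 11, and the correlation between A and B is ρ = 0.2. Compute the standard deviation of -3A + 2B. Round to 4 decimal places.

var(A) = (18)² = 324;  var(B) = (11)² = 121
Cov(A,B) = ρ·sd(A)·sd(B) = 0.2·18·11 = 39.6
var(-3A + 2B) = (-3)²·var(A) + (2)²·var(B) + 2·(-3)·(2)·Cov(A,B)
= 9·324 + 4·121 + -12·39.6 = 2924.8
sd(-3A + 2B) = √2924.8 ≈ 54.0814

54.0814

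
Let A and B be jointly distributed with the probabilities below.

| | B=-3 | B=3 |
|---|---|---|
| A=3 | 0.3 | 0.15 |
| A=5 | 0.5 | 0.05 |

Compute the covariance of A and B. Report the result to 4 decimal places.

E[A] = 4.1,  E[B] = -1.8
E[AB] = -8.1
Cov(A,B) = E[AB] − E[A]E[B] = -8.1 − (4.1)(-1.8) = -0.72

-0.7200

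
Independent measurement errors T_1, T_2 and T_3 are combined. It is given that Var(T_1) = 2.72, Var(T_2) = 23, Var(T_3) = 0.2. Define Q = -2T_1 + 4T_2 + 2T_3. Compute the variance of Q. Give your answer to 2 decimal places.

379.68

By independence, Var(Q) = (-2)²Var(T_1) + (4)²Var(T_2) + (2)²Var(T_3)
= (-2)²·2.72 + (4)²·23 + (2)²·0.2 = 379.68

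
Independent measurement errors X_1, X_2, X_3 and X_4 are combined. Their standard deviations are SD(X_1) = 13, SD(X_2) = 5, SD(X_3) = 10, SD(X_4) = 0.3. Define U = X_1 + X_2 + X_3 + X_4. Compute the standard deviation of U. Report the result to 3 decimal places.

V(X_1) = 169, V(X_2) = 25, V(X_3) = 100, V(X_4) = 0.09
By independence, V(U) = (1)²V(X_1) + (1)²V(X_2) + (1)²V(X_3) + (1)²V(X_4)
= (1)²·169 + (1)²·25 + (1)²·100 + (1)²·0.09 = 294.09
SD(U) = √294.09 ≈ 17.149

17.149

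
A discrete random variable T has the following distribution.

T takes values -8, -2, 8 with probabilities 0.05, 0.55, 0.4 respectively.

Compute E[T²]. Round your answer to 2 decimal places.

31.00

E[T²] = (-8)²(0.05) + (-2)²(0.55) + (8)²(0.4) = 31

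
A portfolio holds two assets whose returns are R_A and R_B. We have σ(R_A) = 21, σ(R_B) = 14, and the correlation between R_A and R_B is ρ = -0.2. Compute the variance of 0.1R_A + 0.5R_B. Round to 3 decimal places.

47.530

V(R_A) = (21)² = 441;  V(R_B) = (14)² = 196
Cov(R_A,R_B) = ρ·σ(R_A)·σ(R_B) = -0.2·21·14 = -58.8
V(0.1R_A + 0.5R_B) = (0.1)²·V(R_A) + (0.5)²·V(R_B) + 2·(0.1)·(0.5)·Cov(R_A,R_B)
= 0.01·441 + 0.25·196 + 0.1·-58.8 = 47.53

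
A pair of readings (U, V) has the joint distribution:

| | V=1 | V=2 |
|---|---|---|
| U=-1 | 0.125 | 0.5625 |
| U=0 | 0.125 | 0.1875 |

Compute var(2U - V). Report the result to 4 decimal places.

E[U] = -0.6875,  E[V] = 1.75,  E[UV] = -1.25
var(U) = 0.6875 − (-0.6875)² = 0.21484375;  var(V) = 3.25 − (1.75)² = 0.1875
Cov(U,V) = -1.25 − (-0.6875)(1.75) = -0.046875
var(2U - V) = (2)²·0.21484375 + (-1)²·0.1875 + 2·(2)·(-1)·-0.046875 = 1.234375

1.2344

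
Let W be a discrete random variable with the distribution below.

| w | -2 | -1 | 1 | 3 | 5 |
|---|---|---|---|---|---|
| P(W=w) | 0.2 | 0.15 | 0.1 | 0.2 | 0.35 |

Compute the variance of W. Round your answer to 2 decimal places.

E[W] = (-2)(0.2) + (-1)(0.15) + (1)(0.1) + (3)(0.2) + (5)(0.35) = 1.9
E[W²] = (-2)²(0.2) + (-1)²(0.15) + (1)²(0.1) + (3)²(0.2) + (5)²(0.35) = 11.6
Var(W) = E[W²] − (E[W])² = 11.6 − (1.9)² = 7.99

7.99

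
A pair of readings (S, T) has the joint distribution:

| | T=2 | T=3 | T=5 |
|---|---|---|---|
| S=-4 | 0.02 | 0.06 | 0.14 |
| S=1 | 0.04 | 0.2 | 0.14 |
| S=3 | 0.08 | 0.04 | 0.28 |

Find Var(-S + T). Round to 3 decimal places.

8.522

E[S] = 0.7,  E[T] = 3.98,  E[ST] = 2.74
Var(S) = 7.5 − (0.7)² = 7.01;  Var(T) = 17.26 − (3.98)² = 1.4196
cov(S,T) = 2.74 − (0.7)(3.98) = -0.046
Var(-S + T) = (-1)²·7.01 + (1)²·1.4196 + 2·(-1)·(1)·-0.046 = 8.5216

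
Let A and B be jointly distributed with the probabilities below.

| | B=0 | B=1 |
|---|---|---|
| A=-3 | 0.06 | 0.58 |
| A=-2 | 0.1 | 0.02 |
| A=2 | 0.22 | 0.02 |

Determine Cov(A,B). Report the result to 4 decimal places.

E[A] = -1.68,  E[B] = 0.62
E[AB] = -1.74
Cov(A,B) = E[AB] − E[A]E[B] = -1.74 − (-1.68)(0.62) = -0.6984

-0.6984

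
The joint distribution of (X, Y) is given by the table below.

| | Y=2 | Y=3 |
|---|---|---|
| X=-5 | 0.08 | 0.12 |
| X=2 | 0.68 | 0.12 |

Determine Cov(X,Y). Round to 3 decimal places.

-0.504

E[X] = 0.6,  E[Y] = 2.24
E[XY] = 0.84
Cov(X,Y) = E[XY] − E[X]E[Y] = 0.84 − (0.6)(2.24) = -0.504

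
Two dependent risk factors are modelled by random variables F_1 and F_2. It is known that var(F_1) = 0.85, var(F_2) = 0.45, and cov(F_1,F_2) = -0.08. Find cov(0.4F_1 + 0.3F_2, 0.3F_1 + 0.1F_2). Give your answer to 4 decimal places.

0.1051

cov(0.4F_1 + 0.3F_2, 0.3F_1 + 0.1F_2) = (0.4)(0.3)var(F_1) + (0.3)(0.1)var(F_2) + [(0.4)(0.1) + (0.3)(0.3)]cov(F_1,F_2)
= 0.12·0.85 + 0.03·0.45 + 0.13·-0.08 = 0.1051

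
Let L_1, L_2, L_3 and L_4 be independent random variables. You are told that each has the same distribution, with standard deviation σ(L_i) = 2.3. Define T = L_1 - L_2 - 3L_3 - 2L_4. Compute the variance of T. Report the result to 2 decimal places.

Var(L_i) = (2.3)² = 5.29
By independence, Var(T) = (1)²Var(L_1) + (-1)²Var(L_2) + (-3)²Var(L_3) + (-2)²Var(L_4)
= (1)²·5.29 + (-1)²·5.29 + (-3)²·5.29 + (-2)²·5.29 = 79.35

79.35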